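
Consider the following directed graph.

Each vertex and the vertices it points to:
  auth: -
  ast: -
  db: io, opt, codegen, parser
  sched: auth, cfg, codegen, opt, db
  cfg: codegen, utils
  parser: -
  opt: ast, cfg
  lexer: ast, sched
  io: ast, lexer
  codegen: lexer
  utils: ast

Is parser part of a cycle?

No

parser lies on a cycle iff there is a path from parser back to itself.
Exploring from parser, it never reaches itself; equivalently, its strongly connected component is a singleton.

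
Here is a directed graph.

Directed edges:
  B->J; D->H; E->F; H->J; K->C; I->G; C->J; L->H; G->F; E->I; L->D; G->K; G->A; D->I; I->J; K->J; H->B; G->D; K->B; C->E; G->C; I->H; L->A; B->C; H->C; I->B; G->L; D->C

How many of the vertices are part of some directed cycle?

9

A vertex is on a directed cycle iff it belongs to a strongly connected component of size ≥ 2 (or has a self-loop).
The vertices on cycles are {B, C, D, E, G, H, I, K, L} — 9 in total.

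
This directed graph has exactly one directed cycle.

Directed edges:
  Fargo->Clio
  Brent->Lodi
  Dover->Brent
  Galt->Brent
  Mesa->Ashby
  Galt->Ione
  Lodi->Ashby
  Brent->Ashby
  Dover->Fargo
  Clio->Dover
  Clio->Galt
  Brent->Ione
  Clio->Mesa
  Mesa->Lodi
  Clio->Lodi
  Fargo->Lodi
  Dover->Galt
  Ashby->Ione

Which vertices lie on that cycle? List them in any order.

DFS with gray/black marking from Clio:
Clio gray
  Dover gray
    Brent gray
      Ashby gray
        Ione gray
        Ione black
      Ashby black
      Lodi gray
        Lodi→Ashby: Ashby black — skip
      Lodi black
      Brent→Ione: Ione black — skip
    Brent black
    Galt gray
      Galt→Brent: Brent black — skip
      Galt→Ione: Ione black — skip
    Galt black
    Fargo gray
      Fargo→Lodi: Lodi black — skip
      Fargo→Clio: Clio is gray → back edge
Back edge closes the cycle Clio → Dover → Fargo → Clio; its vertices are {Clio, Dover, Fargo}.

Clio, Dover, Fargo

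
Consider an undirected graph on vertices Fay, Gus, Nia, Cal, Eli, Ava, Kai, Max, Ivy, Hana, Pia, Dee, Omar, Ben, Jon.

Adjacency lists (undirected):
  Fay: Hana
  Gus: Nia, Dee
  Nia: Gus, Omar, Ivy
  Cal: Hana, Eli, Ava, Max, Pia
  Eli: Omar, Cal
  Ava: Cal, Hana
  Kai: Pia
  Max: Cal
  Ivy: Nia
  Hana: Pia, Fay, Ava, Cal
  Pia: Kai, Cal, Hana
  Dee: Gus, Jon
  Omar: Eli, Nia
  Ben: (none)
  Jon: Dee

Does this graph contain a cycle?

Yes

DFS, tracking each vertex's parent; an edge to a visited non-parent vertex closes a cycle.
Start from Ava:
visit Ava (parent –)
  visit Cal (parent Ava)
    visit Hana (parent Cal)
      visit Pia (parent Hana)
        visit Kai (parent Pia)
          Kai–Pia: parent, skip
        Pia–Cal: Cal visited and ≠ parent → cycle
Cycle: Cal – Hana – Pia – Cal.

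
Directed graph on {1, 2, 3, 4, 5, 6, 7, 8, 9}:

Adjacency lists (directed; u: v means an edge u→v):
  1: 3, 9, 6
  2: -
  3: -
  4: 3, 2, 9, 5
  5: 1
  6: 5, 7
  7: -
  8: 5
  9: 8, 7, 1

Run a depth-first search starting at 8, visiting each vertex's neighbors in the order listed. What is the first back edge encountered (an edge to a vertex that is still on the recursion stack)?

9→8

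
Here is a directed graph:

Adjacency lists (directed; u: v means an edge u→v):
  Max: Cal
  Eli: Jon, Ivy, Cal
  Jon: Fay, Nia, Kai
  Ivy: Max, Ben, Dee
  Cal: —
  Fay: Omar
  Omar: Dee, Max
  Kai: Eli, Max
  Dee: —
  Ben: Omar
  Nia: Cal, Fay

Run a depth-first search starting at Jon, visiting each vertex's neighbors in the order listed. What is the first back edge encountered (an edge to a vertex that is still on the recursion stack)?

Eli→Jon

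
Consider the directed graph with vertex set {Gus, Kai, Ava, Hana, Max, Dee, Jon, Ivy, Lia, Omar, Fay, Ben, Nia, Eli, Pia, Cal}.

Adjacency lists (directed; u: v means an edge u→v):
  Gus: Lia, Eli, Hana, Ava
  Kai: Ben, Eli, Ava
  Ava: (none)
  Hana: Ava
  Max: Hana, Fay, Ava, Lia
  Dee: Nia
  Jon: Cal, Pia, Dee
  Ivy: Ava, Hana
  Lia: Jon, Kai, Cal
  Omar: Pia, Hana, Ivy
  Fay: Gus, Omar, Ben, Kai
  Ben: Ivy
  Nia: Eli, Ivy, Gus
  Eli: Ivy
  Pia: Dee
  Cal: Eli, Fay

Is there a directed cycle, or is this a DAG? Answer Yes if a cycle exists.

DFS with white/gray/black marking, starting from Nia:
Nia gray
  Eli gray
    Ivy gray
      Ava gray
      Ava black
      Hana gray
        Hana→Ava: Ava black — skip
      Hana black
    Ivy black
  Eli black
  Nia→Ivy: Ivy black — skip
  Gus gray
    Lia gray
      Jon gray
        Cal gray
          Cal→Eli: Eli black — skip
          Fay gray
            Fay→Gus: Gus is gray → back edge
Back edge found, so a cycle exists: Gus → Lia → Jon → Cal → Fay → Gus.

Yes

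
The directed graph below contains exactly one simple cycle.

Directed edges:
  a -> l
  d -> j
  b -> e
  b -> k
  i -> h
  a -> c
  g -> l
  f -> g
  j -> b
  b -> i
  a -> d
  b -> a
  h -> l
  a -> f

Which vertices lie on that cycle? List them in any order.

a, b, d, j

DFS with gray/black marking from b:
b gray
  a gray
    l gray
    l black
    f gray
      g gray
        g→l: l black — skip
      g black
    f black
    d gray
      j gray
        j→b: b is gray → back edge
Back edge closes the cycle b → a → d → j → b; its vertices are {a, b, d, j}.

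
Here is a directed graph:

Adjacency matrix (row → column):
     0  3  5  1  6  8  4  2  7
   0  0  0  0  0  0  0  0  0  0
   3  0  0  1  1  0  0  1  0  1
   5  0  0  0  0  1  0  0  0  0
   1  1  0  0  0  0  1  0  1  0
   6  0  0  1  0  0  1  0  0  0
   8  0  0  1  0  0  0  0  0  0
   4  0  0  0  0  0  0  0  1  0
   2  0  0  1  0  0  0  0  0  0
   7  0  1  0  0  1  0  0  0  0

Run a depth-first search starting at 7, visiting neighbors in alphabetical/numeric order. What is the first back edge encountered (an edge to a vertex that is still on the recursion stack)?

6->5

DFS from 7 (visiting neighbors in alphabetical/numeric order); mark gray on enter, black on exit:
7 gray
  3 gray
    1 gray
      0 gray
      0 black
      2 gray
        5 gray
          6 gray
            6→5: 5 is gray → back edge
First back edge: 6 → 5.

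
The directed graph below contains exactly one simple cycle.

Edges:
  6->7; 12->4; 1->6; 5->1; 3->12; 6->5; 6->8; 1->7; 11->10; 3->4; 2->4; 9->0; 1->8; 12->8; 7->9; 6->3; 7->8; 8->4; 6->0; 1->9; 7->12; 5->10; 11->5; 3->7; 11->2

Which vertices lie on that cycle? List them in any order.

1, 5, 6

DFS with gray/black marking from 5:
5 gray
  10 gray
  10 black
  1 gray
    6 gray
      8 gray
        4 gray
        4 black
      8 black
      0 gray
      0 black
      3 gray
        7 gray
          7→8: 8 black — skip
          9 gray
            9→0: 0 black — skip
          9 black
          12 gray
            12→4: 4 black — skip
            12→8: 8 black — skip
          12 black
        7 black
        3→4: 4 black — skip
        3→12: 12 black — skip
      3 black
      6→5: 5 is gray → back edge
Back edge closes the cycle 5 → 1 → 6 → 5; its vertices are {1, 5, 6}.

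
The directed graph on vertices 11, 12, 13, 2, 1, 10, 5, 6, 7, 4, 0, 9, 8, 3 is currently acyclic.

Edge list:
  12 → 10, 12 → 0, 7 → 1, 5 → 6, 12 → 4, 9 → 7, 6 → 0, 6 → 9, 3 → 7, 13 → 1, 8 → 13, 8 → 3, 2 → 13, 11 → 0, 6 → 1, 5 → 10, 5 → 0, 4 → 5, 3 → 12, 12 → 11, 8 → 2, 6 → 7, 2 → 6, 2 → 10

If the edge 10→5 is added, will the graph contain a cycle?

Adding 10→5 creates a cycle iff 5 can already reach 10.
Path from 5: 5 → 10.
So 5 → … → 10 → 5 is a cycle.

Yes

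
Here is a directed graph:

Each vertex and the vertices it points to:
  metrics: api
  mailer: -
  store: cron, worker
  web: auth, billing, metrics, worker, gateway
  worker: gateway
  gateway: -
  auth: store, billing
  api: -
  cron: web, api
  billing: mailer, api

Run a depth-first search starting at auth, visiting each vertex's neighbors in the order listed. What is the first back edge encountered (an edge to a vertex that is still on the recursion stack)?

DFS from auth (visiting each vertex's neighbors in the order listed); mark gray on enter, black on exit:
auth gray
  store gray
    cron gray
      web gray
        web→auth: auth is gray → back edge
First back edge: web → auth.

web→auth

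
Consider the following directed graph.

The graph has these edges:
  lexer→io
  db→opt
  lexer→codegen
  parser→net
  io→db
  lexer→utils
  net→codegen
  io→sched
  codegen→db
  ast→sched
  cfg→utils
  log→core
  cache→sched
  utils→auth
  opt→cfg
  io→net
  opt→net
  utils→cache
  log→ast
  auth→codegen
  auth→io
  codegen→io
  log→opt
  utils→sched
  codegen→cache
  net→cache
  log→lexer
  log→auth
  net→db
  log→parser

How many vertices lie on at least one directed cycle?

A vertex is on a directed cycle iff it belongs to a strongly connected component of size ≥ 2 (or has a self-loop).
The vertices on cycles are {db, io, cfg, net, opt, auth, utils, codegen} — 8 in total.

8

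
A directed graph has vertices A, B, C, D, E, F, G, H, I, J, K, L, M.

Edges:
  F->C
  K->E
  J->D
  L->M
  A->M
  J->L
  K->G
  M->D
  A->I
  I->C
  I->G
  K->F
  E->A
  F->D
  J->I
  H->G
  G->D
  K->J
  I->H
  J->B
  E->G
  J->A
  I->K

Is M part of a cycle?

No

M lies on a cycle iff there is a path from M back to itself.
Exploring from M, it never reaches itself; equivalently, its strongly connected component is a singleton.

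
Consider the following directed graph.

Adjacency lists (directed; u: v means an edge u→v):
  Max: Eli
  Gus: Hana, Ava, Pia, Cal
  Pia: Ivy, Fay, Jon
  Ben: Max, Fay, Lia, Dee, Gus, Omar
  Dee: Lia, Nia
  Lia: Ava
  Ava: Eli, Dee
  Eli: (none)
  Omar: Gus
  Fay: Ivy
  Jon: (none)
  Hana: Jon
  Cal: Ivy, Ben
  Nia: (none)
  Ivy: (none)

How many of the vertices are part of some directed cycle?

7

A vertex is on a directed cycle iff it belongs to a strongly connected component of size ≥ 2 (or has a self-loop).
The vertices on cycles are {Ava, Ben, Cal, Dee, Gus, Lia, Omar} — 7 in total.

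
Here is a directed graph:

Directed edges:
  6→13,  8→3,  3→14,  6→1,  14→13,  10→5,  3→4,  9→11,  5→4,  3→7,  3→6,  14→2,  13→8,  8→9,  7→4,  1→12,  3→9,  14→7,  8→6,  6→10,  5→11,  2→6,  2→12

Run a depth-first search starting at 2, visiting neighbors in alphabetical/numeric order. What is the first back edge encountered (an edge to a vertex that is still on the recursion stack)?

3→6

DFS from 2 (visiting neighbors in alphabetical/numeric order); mark gray on enter, black on exit:
2 gray
  6 gray
    1 gray
      12 gray
      12 black
    1 black
    10 gray
      5 gray
        4 gray
        4 black
        11 gray
        11 black
      5 black
    10 black
    13 gray
      8 gray
        3 gray
          3→4: 4 black — skip
          3→6: 6 is gray → back edge
First back edge: 3 → 6.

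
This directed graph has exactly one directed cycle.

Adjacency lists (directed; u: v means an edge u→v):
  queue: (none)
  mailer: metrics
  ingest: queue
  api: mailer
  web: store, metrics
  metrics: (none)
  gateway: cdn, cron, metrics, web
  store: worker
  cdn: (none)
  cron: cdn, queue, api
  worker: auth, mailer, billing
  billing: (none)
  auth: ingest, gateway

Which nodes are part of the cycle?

web, auth, store, worker, gateway

DFS with gray/black marking from auth:
auth gray
  ingest gray
    queue gray
    queue black
  ingest black
  gateway gray
    cdn gray
    cdn black
    cron gray
      cron→cdn: cdn black — skip
      cron→queue: queue black — skip
      api gray
        mailer gray
          metrics gray
          metrics black
        mailer black
      api black
    cron black
    gateway→metrics: metrics black — skip
    web gray
      store gray
        worker gray
          worker→auth: auth is gray → back edge
Back edge closes the cycle auth → gateway → web → store → worker → auth; its vertices are {web, auth, store, worker, gateway}.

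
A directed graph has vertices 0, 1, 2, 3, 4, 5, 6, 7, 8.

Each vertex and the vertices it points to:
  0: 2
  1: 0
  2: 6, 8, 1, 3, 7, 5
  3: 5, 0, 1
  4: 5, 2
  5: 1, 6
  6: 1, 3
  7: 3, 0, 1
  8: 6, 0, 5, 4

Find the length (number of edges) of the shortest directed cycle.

For each vertex v, BFS finds the shortest path from v back to v.
The shortest such closed walk is 2 → 8 → 4 → 2, length 3.

3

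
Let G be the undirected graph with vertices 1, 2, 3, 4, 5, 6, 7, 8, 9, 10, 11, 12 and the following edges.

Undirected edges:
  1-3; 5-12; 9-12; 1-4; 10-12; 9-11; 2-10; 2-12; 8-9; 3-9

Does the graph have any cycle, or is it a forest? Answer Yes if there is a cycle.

DFS, tracking each vertex's parent; an edge to a visited non-parent vertex closes a cycle.
Start from 3:
visit 3 (parent –)
  visit 9 (parent 3)
    visit 12 (parent 9)
      visit 2 (parent 12)
        2–12: parent, skip
        visit 10 (parent 2)
          10–2: parent, skip
          10–12: 12 visited and ≠ parent → cycle
Cycle: 12 – 2 – 10 – 12.

Yes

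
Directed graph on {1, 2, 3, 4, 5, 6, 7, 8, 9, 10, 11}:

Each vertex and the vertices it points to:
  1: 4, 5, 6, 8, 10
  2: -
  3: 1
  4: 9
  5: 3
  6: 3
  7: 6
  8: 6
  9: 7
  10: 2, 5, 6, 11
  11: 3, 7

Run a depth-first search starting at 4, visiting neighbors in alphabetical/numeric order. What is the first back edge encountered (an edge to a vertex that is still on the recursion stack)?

DFS from 4 (visiting neighbors in alphabetical/numeric order); mark gray on enter, black on exit:
4 gray
  9 gray
    7 gray
      6 gray
        3 gray
          1 gray
            1→4: 4 is gray → back edge
First back edge: 1 → 4.

1->4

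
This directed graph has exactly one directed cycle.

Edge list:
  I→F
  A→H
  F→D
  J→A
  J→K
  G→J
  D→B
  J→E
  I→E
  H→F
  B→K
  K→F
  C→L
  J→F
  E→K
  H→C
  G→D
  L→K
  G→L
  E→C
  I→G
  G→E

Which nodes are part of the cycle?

B, D, F, K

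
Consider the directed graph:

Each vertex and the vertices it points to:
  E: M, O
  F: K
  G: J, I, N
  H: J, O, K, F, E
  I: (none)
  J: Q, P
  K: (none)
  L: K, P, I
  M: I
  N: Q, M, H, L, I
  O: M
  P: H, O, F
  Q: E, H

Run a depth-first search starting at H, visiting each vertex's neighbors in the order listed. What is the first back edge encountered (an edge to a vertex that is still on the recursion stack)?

Q→H

DFS from H (visiting each vertex's neighbors in the order listed); mark gray on enter, black on exit:
H gray
  J gray
    Q gray
      E gray
        M gray
          I gray
          I black
        M black
        O gray
          O→M: M black — skip
        O black
      E black
      Q→H: H is gray → back edge
First back edge: Q → H.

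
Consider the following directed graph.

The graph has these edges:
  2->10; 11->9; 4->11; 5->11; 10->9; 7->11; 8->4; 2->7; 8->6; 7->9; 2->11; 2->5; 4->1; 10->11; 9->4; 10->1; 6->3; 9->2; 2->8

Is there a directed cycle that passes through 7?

7 is on a cycle iff 7 can reach itself via ≥1 edge.
7 → 9 → 2 → 7 — yes.

Yes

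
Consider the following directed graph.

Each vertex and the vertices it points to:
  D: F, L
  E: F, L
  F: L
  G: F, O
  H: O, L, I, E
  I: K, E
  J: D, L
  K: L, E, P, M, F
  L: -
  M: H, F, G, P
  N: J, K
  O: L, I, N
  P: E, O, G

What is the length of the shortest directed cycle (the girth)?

4

For each vertex v, BFS finds the shortest path from v back to v.
The shortest such closed walk is N → K → P → O → N, length 4.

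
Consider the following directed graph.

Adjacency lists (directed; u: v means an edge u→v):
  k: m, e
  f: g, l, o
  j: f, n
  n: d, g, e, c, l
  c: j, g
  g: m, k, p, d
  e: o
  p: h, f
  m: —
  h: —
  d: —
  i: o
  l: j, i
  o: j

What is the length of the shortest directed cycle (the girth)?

3

For each vertex v, BFS finds the shortest path from v back to v.
The shortest such closed walk is n → l → j → n, length 3.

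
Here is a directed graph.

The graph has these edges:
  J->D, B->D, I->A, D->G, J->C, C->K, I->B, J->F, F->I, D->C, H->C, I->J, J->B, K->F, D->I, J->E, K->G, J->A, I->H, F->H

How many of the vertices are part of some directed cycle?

8

A vertex is on a directed cycle iff it belongs to a strongly connected component of size ≥ 2 (or has a self-loop).
The vertices on cycles are {B, C, D, F, H, I, J, K} — 8 in total.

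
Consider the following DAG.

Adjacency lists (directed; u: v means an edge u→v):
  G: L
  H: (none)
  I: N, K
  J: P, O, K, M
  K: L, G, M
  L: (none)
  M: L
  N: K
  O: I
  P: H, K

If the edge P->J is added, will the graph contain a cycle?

Yes

Adding P→J creates a cycle iff J can already reach P.
Path from J: J → P.
So J → … → P → J is a cycle.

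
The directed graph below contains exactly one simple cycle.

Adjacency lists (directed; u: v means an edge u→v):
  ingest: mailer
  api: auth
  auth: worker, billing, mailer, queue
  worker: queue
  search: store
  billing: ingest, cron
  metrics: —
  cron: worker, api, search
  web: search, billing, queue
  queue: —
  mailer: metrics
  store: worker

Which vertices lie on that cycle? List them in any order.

api, auth, cron, billing

DFS with gray/black marking from billing:
billing gray
  ingest gray
    mailer gray
      metrics gray
      metrics black
    mailer black
  ingest black
  cron gray
    worker gray
      queue gray
      queue black
    worker black
    api gray
      auth gray
        auth→worker: worker black — skip
        auth→billing: billing is gray → back edge
Back edge closes the cycle billing → cron → api → auth → billing; its vertices are {api, auth, cron, billing}.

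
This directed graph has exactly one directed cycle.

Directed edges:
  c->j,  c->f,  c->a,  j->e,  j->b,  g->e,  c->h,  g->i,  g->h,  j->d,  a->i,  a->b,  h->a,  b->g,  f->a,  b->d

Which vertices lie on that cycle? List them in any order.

a, b, g, h

DFS with gray/black marking from h:
h gray
  a gray
    b gray
      d gray
      d black
      g gray
        i gray
        i black
        g→h: h is gray → back edge
Back edge closes the cycle h → a → b → g → h; its vertices are {a, b, g, h}.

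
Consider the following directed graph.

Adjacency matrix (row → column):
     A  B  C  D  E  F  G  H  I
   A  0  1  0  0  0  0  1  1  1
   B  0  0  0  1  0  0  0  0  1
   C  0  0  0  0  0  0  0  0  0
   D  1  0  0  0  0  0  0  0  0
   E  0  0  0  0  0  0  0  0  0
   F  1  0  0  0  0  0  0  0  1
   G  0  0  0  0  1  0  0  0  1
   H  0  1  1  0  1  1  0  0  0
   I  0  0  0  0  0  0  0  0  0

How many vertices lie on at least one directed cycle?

A vertex is on a directed cycle iff it belongs to a strongly connected component of size ≥ 2 (or has a self-loop).
The vertices on cycles are {A, B, D, F, H} — 5 in total.

5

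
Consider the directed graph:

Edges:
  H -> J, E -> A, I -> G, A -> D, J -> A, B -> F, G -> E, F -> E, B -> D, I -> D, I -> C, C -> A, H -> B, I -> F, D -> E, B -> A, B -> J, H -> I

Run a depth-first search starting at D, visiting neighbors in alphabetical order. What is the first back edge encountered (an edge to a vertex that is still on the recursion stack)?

DFS from D (visiting neighbors in alphabetical order); mark gray on enter, black on exit:
D gray
  E gray
    A gray
      A→D: D is gray → back edge
First back edge: A → D.

A→D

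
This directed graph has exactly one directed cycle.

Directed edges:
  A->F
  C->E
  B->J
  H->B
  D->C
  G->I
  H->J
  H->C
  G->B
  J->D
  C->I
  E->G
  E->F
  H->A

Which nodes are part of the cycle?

B, C, D, E, G, J

DFS with gray/black marking from C:
C gray
  I gray
  I black
  E gray
    F gray
    F black
    G gray
      G→I: I black — skip
      B gray
        J gray
          D gray
            D→C: C is gray → back edge
Back edge closes the cycle C → E → G → B → J → D → C; its vertices are {B, C, D, E, G, J}.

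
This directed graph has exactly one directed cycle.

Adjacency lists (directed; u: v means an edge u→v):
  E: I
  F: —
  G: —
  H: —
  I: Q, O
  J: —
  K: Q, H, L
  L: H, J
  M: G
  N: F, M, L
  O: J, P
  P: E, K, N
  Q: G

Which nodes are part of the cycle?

E, I, O, P

DFS with gray/black marking from P:
P gray
  E gray
    I gray
      Q gray
        G gray
        G black
      Q black
      O gray
        J gray
        J black
        O→P: P is gray → back edge
Back edge closes the cycle P → E → I → O → P; its vertices are {E, I, O, P}.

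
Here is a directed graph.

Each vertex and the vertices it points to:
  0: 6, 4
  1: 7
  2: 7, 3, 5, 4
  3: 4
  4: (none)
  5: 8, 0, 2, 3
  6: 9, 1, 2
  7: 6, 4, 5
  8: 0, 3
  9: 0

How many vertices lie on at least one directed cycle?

A vertex is on a directed cycle iff it belongs to a strongly connected component of size ≥ 2 (or has a self-loop).
The vertices on cycles are {0, 1, 2, 5, 6, 7, 8, 9} — 8 in total.

8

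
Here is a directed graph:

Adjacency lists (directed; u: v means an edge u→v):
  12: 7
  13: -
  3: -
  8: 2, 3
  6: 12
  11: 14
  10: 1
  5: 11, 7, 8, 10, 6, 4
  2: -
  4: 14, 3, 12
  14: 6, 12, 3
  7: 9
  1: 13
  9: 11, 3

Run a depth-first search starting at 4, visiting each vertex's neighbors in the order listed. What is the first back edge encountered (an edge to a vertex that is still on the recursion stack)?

11→14

DFS from 4 (visiting each vertex's neighbors in the order listed); mark gray on enter, black on exit:
4 gray
  14 gray
    6 gray
      12 gray
        7 gray
          9 gray
            11 gray
              11→14: 14 is gray → back edge
First back edge: 11 → 14.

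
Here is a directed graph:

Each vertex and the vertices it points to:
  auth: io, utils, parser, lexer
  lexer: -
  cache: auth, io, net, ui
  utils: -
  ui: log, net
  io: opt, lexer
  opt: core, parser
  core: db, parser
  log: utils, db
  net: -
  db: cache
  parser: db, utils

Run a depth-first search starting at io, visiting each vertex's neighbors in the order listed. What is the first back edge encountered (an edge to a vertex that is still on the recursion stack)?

auth->io

DFS from io (visiting each vertex's neighbors in the order listed); mark gray on enter, black on exit:
io gray
  opt gray
    core gray
      db gray
        cache gray
          auth gray
            auth→io: io is gray → back edge
First back edge: auth → io.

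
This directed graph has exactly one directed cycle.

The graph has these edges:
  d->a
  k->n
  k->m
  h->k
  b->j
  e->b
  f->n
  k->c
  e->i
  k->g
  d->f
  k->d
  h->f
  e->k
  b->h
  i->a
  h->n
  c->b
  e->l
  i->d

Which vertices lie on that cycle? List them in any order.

b, c, h, k

DFS with gray/black marking from k:
k gray
  d gray
    a gray
    a black
    f gray
      n gray
      n black
    f black
  d black
  g gray
  g black
  m gray
  m black
  k→n: n black — skip
  c gray
    b gray
      j gray
      j black
      h gray
        h→n: n black — skip
        h→k: k is gray → back edge
Back edge closes the cycle k → c → b → h → k; its vertices are {b, c, h, k}.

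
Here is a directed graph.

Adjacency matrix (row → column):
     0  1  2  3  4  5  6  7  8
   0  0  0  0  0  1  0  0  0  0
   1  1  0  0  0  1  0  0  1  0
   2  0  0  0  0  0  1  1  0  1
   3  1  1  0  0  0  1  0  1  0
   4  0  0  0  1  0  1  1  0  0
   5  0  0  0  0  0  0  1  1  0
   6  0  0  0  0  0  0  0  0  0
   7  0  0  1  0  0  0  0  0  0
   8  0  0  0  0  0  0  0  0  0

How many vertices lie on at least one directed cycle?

A vertex is on a directed cycle iff it belongs to a strongly connected component of size ≥ 2 (or has a self-loop).
The vertices on cycles are {0, 1, 2, 3, 4, 5, 7} — 7 in total.

7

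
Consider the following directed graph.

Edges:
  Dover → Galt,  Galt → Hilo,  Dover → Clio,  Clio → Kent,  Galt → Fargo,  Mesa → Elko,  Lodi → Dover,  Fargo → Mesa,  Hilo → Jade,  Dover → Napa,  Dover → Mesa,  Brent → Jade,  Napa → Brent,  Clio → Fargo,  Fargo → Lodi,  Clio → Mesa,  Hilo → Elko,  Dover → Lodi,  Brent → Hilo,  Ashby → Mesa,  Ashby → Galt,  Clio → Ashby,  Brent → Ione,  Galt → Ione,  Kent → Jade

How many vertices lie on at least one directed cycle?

6

A vertex is on a directed cycle iff it belongs to a strongly connected component of size ≥ 2 (or has a self-loop).
The vertices on cycles are {Clio, Galt, Lodi, Ashby, Dover, Fargo} — 6 in total.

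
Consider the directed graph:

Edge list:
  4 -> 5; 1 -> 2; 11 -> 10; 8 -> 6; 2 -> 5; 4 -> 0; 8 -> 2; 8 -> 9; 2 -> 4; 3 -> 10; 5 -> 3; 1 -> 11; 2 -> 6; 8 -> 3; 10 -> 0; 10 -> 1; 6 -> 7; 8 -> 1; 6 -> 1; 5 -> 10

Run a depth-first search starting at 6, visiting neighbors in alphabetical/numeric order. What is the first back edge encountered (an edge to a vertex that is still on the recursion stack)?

10->1

DFS from 6 (visiting neighbors in alphabetical/numeric order); mark gray on enter, black on exit:
6 gray
  1 gray
    2 gray
      4 gray
        0 gray
        0 black
        5 gray
          3 gray
            10 gray
              10→0: 0 black — skip
              10→1: 1 is gray → back edge
First back edge: 10 → 1.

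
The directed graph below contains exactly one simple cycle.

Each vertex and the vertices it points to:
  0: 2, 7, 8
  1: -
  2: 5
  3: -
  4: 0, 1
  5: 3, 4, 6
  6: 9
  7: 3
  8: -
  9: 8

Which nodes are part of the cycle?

0, 2, 4, 5

DFS with gray/black marking from 5:
5 gray
  3 gray
  3 black
  4 gray
    0 gray
      2 gray
        2→5: 5 is gray → back edge
Back edge closes the cycle 5 → 4 → 0 → 2 → 5; its vertices are {0, 2, 4, 5}.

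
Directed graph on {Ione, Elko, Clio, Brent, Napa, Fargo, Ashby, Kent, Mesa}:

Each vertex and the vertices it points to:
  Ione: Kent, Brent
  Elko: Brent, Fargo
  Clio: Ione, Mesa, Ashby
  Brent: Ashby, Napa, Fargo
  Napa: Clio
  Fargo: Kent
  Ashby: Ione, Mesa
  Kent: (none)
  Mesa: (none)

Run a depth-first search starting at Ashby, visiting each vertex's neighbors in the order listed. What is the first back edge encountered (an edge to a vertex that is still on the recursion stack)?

Brent→Ashby

DFS from Ashby (visiting each vertex's neighbors in the order listed); mark gray on enter, black on exit:
Ashby gray
  Ione gray
    Kent gray
    Kent black
    Brent gray
      Brent→Ashby: Ashby is gray → back edge
First back edge: Brent → Ashby.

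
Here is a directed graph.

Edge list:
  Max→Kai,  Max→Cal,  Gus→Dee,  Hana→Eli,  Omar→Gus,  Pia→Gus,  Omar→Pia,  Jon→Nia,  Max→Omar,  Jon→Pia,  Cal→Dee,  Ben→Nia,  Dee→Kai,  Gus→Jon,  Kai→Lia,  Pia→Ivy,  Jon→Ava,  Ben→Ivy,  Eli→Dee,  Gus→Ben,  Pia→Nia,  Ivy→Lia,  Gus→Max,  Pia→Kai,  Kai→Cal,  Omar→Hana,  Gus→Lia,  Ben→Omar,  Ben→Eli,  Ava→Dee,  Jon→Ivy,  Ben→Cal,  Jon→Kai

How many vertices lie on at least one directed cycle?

9

A vertex is on a directed cycle iff it belongs to a strongly connected component of size ≥ 2 (or has a self-loop).
The vertices on cycles are {Ben, Cal, Dee, Gus, Jon, Kai, Max, Pia, Omar} — 9 in total.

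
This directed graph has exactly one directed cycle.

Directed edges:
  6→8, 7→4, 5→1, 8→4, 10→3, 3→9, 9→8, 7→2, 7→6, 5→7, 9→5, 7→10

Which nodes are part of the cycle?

DFS with gray/black marking from 5:
5 gray
  1 gray
  1 black
  7 gray
    6 gray
      8 gray
        4 gray
        4 black
      8 black
    6 black
    2 gray
    2 black
    10 gray
      3 gray
        9 gray
          9→5: 5 is gray → back edge
Back edge closes the cycle 5 → 7 → 10 → 3 → 9 → 5; its vertices are {3, 5, 7, 9, 10}.

3, 5, 7, 9, 10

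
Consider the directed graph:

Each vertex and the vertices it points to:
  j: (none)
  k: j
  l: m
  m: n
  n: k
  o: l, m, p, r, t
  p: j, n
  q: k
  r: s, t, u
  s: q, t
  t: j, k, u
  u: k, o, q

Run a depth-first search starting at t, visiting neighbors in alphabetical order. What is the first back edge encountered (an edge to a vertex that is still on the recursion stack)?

DFS from t (visiting neighbors in alphabetical order); mark gray on enter, black on exit:
t gray
  j gray
  j black
  k gray
    k→j: j black — skip
  k black
  u gray
    u→k: k black — skip
    o gray
      l gray
        m gray
          n gray
            n→k: k black — skip
          n black
        m black
      l black
      o→m: m black — skip
      p gray
        p→j: j black — skip
        p→n: n black — skip
      p black
      r gray
        s gray
          q gray
            q→k: k black — skip
          q black
          s→t: t is gray → back edge
First back edge: s → t.

s->t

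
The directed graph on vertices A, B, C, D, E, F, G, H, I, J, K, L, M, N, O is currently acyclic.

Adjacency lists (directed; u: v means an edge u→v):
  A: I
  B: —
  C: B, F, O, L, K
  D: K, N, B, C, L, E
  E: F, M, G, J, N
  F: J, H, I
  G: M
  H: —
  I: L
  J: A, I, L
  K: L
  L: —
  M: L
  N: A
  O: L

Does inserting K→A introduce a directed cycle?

No

Adding K→A creates a cycle iff A can already reach K.
Explore from A: no path reaches K. The graph stays acyclic.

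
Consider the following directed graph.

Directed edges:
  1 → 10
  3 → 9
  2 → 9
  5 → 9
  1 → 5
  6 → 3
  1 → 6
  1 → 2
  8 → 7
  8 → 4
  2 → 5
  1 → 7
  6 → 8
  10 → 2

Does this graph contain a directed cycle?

No

DFS with white/gray/black marking, starting from 5:
5 gray
  9 gray
  9 black
5 black
2 gray
  2→9: 9 black — skip
  2→5: 5 black — skip
2 black
10 gray
  10→2: 2 black — skip
10 black
8 gray
  4 gray
  4 black
  7 gray
  7 black
8 black
3 gray
  3→9: 9 black — skip
3 black
1 gray
  1→2: 2 black — skip
  1→5: 5 black — skip
  1→7: 7 black — skip
  6 gray
    6→3: 3 black — skip
    6→8: 8 black — skip
  6 black
  1→10: 10 black — skip
1 black
Every edge goes to a white or black vertex — no back edge, so the graph is acyclic.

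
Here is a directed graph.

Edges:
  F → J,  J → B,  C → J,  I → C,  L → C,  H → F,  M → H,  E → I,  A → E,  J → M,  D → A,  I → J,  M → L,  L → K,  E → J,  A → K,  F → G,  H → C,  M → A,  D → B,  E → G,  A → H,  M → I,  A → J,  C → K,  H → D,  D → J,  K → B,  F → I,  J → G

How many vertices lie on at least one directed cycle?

A vertex is on a directed cycle iff it belongs to a strongly connected component of size ≥ 2 (or has a self-loop).
The vertices on cycles are {A, C, D, E, F, H, I, J, L, M} — 10 in total.

10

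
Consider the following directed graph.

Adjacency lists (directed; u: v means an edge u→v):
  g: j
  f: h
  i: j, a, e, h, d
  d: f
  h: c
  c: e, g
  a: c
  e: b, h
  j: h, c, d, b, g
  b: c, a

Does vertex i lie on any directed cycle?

No

i lies on a cycle iff there is a path from i back to itself.
Exploring from i, it never reaches itself; equivalently, its strongly connected component is a singleton.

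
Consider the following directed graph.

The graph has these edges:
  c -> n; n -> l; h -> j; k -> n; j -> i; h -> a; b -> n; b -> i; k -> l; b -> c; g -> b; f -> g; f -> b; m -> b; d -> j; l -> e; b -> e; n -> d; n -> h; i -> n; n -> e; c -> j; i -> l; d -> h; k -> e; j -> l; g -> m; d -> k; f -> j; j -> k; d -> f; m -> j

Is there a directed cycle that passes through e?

No

e lies on a cycle iff there is a path from e back to itself.
Exploring from e, it never reaches itself; equivalently, its strongly connected component is a singleton.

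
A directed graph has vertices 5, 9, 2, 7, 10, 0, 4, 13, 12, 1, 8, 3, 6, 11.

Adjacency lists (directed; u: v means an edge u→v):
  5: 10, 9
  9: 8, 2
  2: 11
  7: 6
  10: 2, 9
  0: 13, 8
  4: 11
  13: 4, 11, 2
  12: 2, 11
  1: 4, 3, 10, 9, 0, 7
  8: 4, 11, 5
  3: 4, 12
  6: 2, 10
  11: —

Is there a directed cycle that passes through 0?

No

0 lies on a cycle iff there is a path from 0 back to itself.
Exploring from 0, it never reaches itself; equivalently, its strongly connected component is a singleton.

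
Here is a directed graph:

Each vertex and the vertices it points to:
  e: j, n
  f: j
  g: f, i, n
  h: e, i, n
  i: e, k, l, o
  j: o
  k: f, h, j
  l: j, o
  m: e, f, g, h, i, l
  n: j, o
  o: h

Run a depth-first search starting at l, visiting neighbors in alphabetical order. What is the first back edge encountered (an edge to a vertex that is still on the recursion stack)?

DFS from l (visiting neighbors in alphabetical order); mark gray on enter, black on exit:
l gray
  j gray
    o gray
      h gray
        e gray
          e→j: j is gray → back edge
First back edge: e → j.

e→j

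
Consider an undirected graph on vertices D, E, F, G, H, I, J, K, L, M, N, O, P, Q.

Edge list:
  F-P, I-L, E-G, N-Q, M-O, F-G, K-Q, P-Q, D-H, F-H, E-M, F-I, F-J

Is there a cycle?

DFS, tracking each vertex's parent; an edge to a visited non-parent vertex closes a cycle.
Start from E:
visit E (parent –)
  visit M (parent E)
    visit O (parent M)
      O–M: parent, skip
    M–E: parent, skip
  visit G (parent E)
    G–E: parent, skip
    visit F (parent G)
      visit I (parent F)
        I–F: parent, skip
        visit L (parent I)
          L–I: parent, skip
      F–G: parent, skip
      visit H (parent F)
        visit D (parent H)
          D–H: parent, skip
        H–F: parent, skip
      visit P (parent F)
        P–F: parent, skip
        visit Q (parent P)
          visit N (parent Q)
            N–Q: parent, skip
          visit K (parent Q)
            K–Q: parent, skip
          Q–P: parent, skip
      visit J (parent F)
        J–F: parent, skip
No non-parent visited neighbor found — the graph is a forest.

No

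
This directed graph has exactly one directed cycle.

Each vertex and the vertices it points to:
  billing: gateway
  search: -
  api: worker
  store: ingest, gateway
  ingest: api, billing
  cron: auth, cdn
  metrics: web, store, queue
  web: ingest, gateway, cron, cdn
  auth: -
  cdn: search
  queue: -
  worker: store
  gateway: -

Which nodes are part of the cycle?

api, store, ingest, worker

DFS with gray/black marking from ingest:
ingest gray
  api gray
    worker gray
      store gray
        store→ingest: ingest is gray → back edge
Back edge closes the cycle ingest → api → worker → store → ingest; its vertices are {api, store, ingest, worker}.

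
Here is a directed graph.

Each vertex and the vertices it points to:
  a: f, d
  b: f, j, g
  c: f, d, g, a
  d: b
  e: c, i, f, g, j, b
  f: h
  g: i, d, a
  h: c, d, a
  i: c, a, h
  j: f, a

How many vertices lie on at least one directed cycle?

9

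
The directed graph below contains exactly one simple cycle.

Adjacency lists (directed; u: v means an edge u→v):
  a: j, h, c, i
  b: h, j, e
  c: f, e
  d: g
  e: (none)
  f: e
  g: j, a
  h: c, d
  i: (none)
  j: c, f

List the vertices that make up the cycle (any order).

a, d, g, h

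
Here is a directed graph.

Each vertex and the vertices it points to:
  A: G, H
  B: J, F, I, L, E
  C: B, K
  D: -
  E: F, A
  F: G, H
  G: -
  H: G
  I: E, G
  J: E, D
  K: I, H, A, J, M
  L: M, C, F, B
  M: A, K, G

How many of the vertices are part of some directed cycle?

5

A vertex is on a directed cycle iff it belongs to a strongly connected component of size ≥ 2 (or has a self-loop).
The vertices on cycles are {B, C, K, L, M} — 5 in total.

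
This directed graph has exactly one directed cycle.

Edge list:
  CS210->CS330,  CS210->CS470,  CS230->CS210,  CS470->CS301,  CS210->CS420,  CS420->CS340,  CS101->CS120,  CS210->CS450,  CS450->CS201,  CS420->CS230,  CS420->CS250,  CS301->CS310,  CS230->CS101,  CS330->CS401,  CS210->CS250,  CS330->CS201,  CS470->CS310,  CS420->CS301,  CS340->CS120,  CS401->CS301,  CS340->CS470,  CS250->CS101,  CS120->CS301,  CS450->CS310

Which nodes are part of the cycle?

DFS with gray/black marking from CS230:
CS230 gray
  CS210 gray
    CS470 gray
      CS301 gray
        CS310 gray
        CS310 black
      CS301 black
      CS470→CS310: CS310 black — skip
    CS470 black
    CS330 gray
      CS401 gray
        CS401→CS301: CS301 black — skip
      CS401 black
      CS201 gray
      CS201 black
    CS330 black
    CS450 gray
      CS450→CS310: CS310 black — skip
      CS450→CS201: CS201 black — skip
    CS450 black
    CS250 gray
      CS101 gray
        CS120 gray
          CS120→CS301: CS301 black — skip
        CS120 black
      CS101 black
    CS250 black
    CS420 gray
      CS420→CS230: CS230 is gray → back edge
Back edge closes the cycle CS230 → CS210 → CS420 → CS230; its vertices are {CS210, CS230, CS420}.

CS210, CS230, CS420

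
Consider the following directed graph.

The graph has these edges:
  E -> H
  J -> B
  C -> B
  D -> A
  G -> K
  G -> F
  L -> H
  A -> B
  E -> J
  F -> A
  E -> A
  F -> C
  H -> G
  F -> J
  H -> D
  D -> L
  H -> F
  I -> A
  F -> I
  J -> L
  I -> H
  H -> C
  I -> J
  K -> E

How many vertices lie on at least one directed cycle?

9

A vertex is on a directed cycle iff it belongs to a strongly connected component of size ≥ 2 (or has a self-loop).
The vertices on cycles are {D, E, F, G, H, I, J, K, L} — 9 in total.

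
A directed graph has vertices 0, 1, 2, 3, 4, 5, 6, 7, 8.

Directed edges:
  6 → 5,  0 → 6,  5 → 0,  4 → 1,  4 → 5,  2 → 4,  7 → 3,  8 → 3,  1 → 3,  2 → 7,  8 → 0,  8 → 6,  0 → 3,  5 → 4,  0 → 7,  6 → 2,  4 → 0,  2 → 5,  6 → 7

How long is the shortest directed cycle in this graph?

For each vertex v, BFS finds the shortest path from v back to v.
The shortest such closed walk is 5 → 4 → 5, length 2.

2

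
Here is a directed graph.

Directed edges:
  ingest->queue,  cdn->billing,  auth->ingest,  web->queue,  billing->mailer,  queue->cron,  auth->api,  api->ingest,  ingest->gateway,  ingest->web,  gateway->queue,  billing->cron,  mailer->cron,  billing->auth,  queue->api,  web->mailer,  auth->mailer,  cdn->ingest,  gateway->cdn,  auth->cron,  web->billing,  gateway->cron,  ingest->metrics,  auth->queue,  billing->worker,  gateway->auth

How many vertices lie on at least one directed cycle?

8

A vertex is on a directed cycle iff it belongs to a strongly connected component of size ≥ 2 (or has a self-loop).
The vertices on cycles are {api, cdn, web, auth, queue, ingest, billing, gateway} — 8 in total.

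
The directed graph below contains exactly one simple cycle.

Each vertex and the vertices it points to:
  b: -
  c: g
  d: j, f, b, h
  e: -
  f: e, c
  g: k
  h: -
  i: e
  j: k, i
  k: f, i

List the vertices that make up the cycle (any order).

c, f, g, k

DFS with gray/black marking from f:
f gray
  e gray
  e black
  c gray
    g gray
      k gray
        k→f: f is gray → back edge
Back edge closes the cycle f → c → g → k → f; its vertices are {c, f, g, k}.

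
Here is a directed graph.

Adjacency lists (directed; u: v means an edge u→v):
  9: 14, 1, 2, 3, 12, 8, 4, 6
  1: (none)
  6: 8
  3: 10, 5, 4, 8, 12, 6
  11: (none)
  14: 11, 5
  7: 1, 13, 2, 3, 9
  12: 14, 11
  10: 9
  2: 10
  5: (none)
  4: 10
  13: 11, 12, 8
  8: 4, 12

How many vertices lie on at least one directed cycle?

A vertex is on a directed cycle iff it belongs to a strongly connected component of size ≥ 2 (or has a self-loop).
The vertices on cycles are {2, 3, 4, 6, 8, 9, 10} — 7 in total.

7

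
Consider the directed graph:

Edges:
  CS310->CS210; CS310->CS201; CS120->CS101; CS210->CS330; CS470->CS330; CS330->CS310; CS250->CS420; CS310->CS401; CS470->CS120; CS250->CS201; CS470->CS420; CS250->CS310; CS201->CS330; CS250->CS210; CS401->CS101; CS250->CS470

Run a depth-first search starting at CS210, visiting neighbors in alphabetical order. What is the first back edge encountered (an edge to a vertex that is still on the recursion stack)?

CS201->CS330

DFS from CS210 (visiting neighbors in alphabetical order); mark gray on enter, black on exit:
CS210 gray
  CS330 gray
    CS310 gray
      CS201 gray
        CS201→CS330: CS330 is gray → back edge
First back edge: CS201 → CS330.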